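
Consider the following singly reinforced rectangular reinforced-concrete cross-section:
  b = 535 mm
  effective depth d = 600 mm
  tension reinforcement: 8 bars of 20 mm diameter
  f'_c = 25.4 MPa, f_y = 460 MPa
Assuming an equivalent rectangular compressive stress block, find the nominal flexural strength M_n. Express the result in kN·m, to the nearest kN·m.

M_n ≈ 636 kN·m

A_s = 8 × 314 = 2512 mm².
T = A_s f_y = 2512 × 460 = 1155520 N = 1155.52 kN.
From C = T: a = T/(0.85 f'_c b) = 1155520/(0.85 × 25.4 × 535) = 100.04 mm.
M_n = T(d − a/2) = 1155.52 kN × (600 − 50.02) mm = 635.51 kN·m.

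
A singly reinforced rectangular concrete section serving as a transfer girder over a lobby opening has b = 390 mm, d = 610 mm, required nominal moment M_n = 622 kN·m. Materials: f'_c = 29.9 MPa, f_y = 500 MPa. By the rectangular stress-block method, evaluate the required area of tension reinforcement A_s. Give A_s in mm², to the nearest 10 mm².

A_s ≈ 2250 mm²

With M_n = 0.85 f'_c a b (d − a/2), solve the quadratic for a:
a = d − √(d² − 2M_n/(0.85 f'_c b)) = 610 − √(610² − 2 × 622×10⁶/(0.85 × 29.9 × 390)) = 113.42 mm.
A_s = 0.85 f'_c a b / f_y = 0.85 × 29.9 × 113.42 × 390 / 500 = 2248.4 mm².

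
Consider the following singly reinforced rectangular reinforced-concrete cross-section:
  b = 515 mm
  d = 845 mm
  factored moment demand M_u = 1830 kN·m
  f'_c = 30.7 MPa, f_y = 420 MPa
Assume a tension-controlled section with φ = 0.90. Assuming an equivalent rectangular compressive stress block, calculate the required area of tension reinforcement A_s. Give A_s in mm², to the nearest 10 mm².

M_n = M_u/φ = 1830/0.90 = 2033.33 kN·m.
With M_n = 0.85 f'_c a b (d − a/2), solve the quadratic for a:
a = d − √(d² − 2M_n/(0.85 f'_c b)) = 845 − √(845² − 2 × 2033.33×10⁶/(0.85 × 30.7 × 515)) = 203.58 mm.
A_s = 0.85 f'_c a b / f_y = 0.85 × 30.7 × 203.58 × 515 / 420 = 6514.0 mm².

A_s ≈ 6510 mm²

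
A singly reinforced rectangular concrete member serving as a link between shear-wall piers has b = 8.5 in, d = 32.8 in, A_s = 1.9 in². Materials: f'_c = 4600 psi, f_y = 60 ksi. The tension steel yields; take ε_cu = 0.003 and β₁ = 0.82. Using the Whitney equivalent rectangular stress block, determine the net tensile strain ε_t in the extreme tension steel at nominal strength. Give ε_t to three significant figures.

a = A_s f_y/(0.85 f'_c b) = 3.430 in.
β₁ = 0.82, so c = a/β₁ = 3.430/0.82 = 4.183 in.
From the linear strain diagram with ε_cu = 0.003: ε_t = 0.003 (d − c)/c = 0.003 × (32.8 − 4.183)/4.183 = 0.0205.
Since ε_t ≥ 0.005, the section is tension-controlled.

ε_t ≈ 0.0205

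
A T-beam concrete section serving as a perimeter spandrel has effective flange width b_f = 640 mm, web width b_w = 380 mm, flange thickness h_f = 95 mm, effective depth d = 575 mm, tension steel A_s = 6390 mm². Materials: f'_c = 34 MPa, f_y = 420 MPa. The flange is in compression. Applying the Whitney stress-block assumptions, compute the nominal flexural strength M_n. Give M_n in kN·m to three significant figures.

M_n ≈ 1330 kN·m

Tension: T = A_s f_y = 6390 × 420 = 2683800 N.
Try a within the flange: a = T/(0.85 f'_c b_f) = 2683800/(0.85 × 34 × 640) = 145.10 mm.
a = 145.10 > h_f = 95 mm: the block extends into the web. Split into flange-overhang and web parts.
C_f = 0.85 f'_c (b_f − b_w) h_f = 0.85 × 34 × (640 − 380) × 95 = 713830 N.
Remaining web compression depth: a_w = (T − C_f)/(0.85 f'_c b_w) = (2683800 − 713830)/(0.85 × 34 × 380) = 179.38 mm.
M_n = C_f(d − h_f/2) + (T − C_f)(d − a_w/2) = 713830 × (575 − 47.5) + 1969970 × (575 − 89.69) = 376.55 + 956.05 = 1332.60 × 10⁶ N·mm.
M_n = 1332.60 kN·m.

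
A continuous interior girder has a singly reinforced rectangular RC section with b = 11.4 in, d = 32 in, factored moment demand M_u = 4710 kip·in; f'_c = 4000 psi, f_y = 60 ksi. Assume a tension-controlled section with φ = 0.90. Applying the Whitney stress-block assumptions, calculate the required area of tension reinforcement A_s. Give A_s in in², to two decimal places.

M_n = M_u/φ = 4710/0.90 = 5233.33 kip·in.
From M_n = 0.85 f'_c a b (d − a/2):
a = d − √(d² − 2M_n/(0.85 f'_c b)) = 32 − √(32² − 2 × 5233.33/(0.85 × 4 × 11.4)) = 4.542 in.
A_s = 0.85 f'_c a b / f_y = 0.85 × 4 × 4.542 × 11.4 / 60 = 2.934 in².

A_s ≈ 2.93 in²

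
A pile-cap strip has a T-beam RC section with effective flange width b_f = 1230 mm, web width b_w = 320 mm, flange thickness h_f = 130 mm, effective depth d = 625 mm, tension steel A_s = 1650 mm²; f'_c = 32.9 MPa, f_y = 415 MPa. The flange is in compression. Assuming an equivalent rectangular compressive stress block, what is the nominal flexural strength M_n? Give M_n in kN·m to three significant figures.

Tension: T = A_s f_y = 1650 × 415 = 684750 N.
Try a within the flange: a = T/(0.85 f'_c b_f) = 684750/(0.85 × 32.9 × 1230) = 19.91 mm.
Since a = 19.91 ≤ h_f = 130 mm, the stress block lies entirely in the flange; analyse as a rectangular beam of width b_f.
M_n = T(d − a/2) = 684750 × (625 − 9.955) = 421.15 × 10⁶ N·mm.
M_n = 421.15 kN·m.

M_n ≈ 421 kN·m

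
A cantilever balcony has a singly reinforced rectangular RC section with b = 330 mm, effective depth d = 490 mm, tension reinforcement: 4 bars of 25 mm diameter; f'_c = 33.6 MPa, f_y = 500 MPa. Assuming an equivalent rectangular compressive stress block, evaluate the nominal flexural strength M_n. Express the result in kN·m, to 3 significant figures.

M_n ≈ 430 kN·m

A_s = 4 × 491 = 1964 mm².
T = A_s f_y = 1964 × 500 = 982000 N = 982 kN.
From C = T: a = T/(0.85 f'_c b) = 982000/(0.85 × 33.6 × 330) = 104.19 mm.
M_n = T(d − a/2) = 982 kN × (490 − 52.095) mm = 430.02 kN·m.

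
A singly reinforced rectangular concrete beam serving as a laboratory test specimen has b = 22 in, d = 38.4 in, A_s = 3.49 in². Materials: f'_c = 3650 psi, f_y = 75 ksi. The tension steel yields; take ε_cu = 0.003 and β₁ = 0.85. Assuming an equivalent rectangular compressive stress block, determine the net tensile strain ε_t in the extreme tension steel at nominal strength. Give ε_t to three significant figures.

ε_t ≈ 0.0225

a = A_s f_y/(0.85 f'_c b) = 3.835 in.
β₁ = 0.85, so c = a/β₁ = 3.835/0.85 = 4.512 in.
From the linear strain diagram with ε_cu = 0.003: ε_t = 0.003 (d − c)/c = 0.003 × (38.4 − 4.512)/4.512 = 0.0225.
Since ε_t ≥ 0.005, the section is tension-controlled.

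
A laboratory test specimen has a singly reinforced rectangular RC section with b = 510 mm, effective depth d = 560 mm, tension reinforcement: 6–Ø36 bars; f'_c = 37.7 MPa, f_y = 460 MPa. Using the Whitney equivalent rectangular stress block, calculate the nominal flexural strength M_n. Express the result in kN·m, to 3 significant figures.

M_n ≈ 1330 kN·m

A_s = 6 × 1018 = 6108 mm².
T = A_s f_y = 6108 × 460 = 2809680 N = 2809.68 kN.
From C = T: a = T/(0.85 f'_c b) = 2809680/(0.85 × 37.7 × 510) = 171.92 mm.
M_n = T(d − a/2) = 2809.68 kN × (560 − 85.96) mm = 1331.90 kN·m.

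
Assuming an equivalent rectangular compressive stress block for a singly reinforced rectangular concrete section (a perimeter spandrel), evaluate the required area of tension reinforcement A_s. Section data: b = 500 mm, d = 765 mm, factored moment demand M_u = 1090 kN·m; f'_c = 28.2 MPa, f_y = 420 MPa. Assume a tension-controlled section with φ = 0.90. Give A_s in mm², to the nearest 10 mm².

A_s ≈ 4170 mm²

M_n = M_u/φ = 1090/0.90 = 1211.11 kN·m.
With M_n = 0.85 f'_c a b (d − a/2), solve the quadratic for a:
a = d − √(d² − 2M_n/(0.85 f'_c b)) = 765 − √(765² − 2 × 1211.11×10⁶/(0.85 × 28.2 × 500)) = 146.03 mm.
A_s = 0.85 f'_c a b / f_y = 0.85 × 28.2 × 146.03 × 500 / 420 = 4167.1 mm².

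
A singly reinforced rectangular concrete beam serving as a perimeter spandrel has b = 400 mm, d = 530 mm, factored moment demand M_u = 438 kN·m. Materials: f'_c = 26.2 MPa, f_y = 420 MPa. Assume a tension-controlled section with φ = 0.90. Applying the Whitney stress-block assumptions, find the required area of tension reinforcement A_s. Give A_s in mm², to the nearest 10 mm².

A_s ≈ 2450 mm²

M_n = M_u/φ = 438/0.90 = 486.667 kN·m.
With M_n = 0.85 f'_c a b (d − a/2), solve the quadratic for a:
a = d − √(d² − 2M_n/(0.85 f'_c b)) = 530 − √(530² − 2 × 486.667×10⁶/(0.85 × 26.2 × 400)) = 115.71 mm.
A_s = 0.85 f'_c a b / f_y = 0.85 × 26.2 × 115.71 × 400 / 420 = 2454.2 mm².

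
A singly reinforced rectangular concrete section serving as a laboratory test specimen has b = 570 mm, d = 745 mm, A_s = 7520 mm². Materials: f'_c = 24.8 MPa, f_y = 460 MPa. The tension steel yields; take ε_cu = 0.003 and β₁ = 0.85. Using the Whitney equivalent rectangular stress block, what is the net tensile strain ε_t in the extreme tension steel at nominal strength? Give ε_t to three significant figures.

ε_t ≈ 0.00360

a = A_s f_y/(0.85 f'_c b) = 287.89 mm.
β₁ = 0.85, so c = a/β₁ = 287.89/0.85 = 338.69 mm.
From the linear strain diagram with ε_cu = 0.003: ε_t = 0.003 (d − c)/c = 0.003 × (745 − 338.69)/338.69 = 0.00360.
ε_t < 0.004 — the section is over-reinforced for flexure under ACI limits.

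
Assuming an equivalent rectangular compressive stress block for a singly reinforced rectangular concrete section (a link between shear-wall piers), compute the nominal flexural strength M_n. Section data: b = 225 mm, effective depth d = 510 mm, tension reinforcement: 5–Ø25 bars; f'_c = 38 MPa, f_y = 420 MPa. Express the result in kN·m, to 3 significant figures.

M_n ≈ 453 kN·m

A_s = 5 × 491 = 2455 mm².
T = A_s f_y = 2455 × 420 = 1031100 N = 1031.1 kN.
From C = T: a = T/(0.85 f'_c b) = 1031100/(0.85 × 38 × 225) = 141.88 mm.
M_n = T(d − a/2) = 1031.1 kN × (510 − 70.94) mm = 452.71 kN·m.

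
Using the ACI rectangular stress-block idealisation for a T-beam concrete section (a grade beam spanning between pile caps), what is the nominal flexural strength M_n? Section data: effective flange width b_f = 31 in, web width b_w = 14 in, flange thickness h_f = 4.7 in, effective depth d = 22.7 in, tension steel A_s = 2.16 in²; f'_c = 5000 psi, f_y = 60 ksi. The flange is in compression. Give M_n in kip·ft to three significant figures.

M_n ≈ 240 kip·ft

Tension: T = A_s f_y = 2.16 × 60 = 129.6 kips.
Try a within the flange: a = T/(0.85 f'_c b_f) = 129.6/(0.85 × 5 × 31) = 0.984 in.
Since a = 0.984 ≤ h_f = 4.7 in, the stress block lies entirely in the flange; analyse as a rectangular beam of width b_f.
M_n = T(d − a/2) = 129.6 × (22.7 − 0.492) = 2878.2 kip·in.
M_n = 2878.2/12 = 239.85 kip·ft.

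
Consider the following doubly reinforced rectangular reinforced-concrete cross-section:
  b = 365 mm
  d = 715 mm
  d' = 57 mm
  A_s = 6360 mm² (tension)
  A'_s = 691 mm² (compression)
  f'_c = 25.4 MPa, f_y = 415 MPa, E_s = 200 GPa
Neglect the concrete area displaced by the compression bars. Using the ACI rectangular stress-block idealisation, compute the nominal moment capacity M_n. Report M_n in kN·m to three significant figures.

M_n ≈ 1520 kN·m

Assume both tension and compression steel yield.
Net tension couple steel: A_s − A'_s = 5669 mm².
a = (A_s − A'_s) f_y / (0.85 f'_c b) = 2352635/(0.85 × 25.4 × 365) = 298.54 mm.
c = a/β₁ = 298.54/0.85 = 351.22 mm; ε'_s = 0.003(c − d')/c = 0.0025 ≥ f_y/E_s = 0.0021, so compression steel does yield.
M_n = (A_s − A'_s) f_y (d − a/2) + A'_s f_y (d − d') = [2352635 × (715 − 149.27) + 286765 × (715 − 57)] × 10⁻⁶ = 1330.96 + 188.69 = 1519.65 kN·m.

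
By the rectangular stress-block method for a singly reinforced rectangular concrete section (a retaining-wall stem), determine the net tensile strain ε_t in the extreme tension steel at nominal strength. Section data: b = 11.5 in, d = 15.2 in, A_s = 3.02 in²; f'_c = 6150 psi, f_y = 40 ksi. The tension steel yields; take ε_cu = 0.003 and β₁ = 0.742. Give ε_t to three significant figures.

a = A_s f_y/(0.85 f'_c b) = 2.009 in.
β₁ = 0.742, so c = a/β₁ = 2.009/0.742 = 2.708 in.
From the linear strain diagram with ε_cu = 0.003: ε_t = 0.003 (d − c)/c = 0.003 × (15.2 − 2.708)/2.708 = 0.0138.
Since ε_t ≥ 0.005, the section is tension-controlled.

ε_t ≈ 0.0138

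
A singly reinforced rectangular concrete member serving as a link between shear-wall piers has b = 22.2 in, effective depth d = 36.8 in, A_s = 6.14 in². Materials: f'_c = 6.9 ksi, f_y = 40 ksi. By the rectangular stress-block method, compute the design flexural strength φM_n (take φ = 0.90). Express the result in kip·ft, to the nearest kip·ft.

φM_n ≈ 660 kip·ft

T = A_s f_y = 6.14 × 40 = 245.6 kips.
a = T/(0.85 f'_c b) = 245.6/(0.85 × 6.9 × 22.2) = 1.886 in.
M_n = T(d − a/2) = 245.6 × (36.8 − 0.943) = 8806.5 kip·in = 8806.5/12 = 733.88 kip·ft.
φM_n = 0.90 × 733.88 = 660.49 kip·ft.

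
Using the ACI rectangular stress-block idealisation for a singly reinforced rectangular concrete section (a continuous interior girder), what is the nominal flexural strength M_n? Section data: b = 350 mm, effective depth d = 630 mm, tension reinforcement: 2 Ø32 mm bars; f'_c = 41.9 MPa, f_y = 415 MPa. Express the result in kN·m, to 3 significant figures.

M_n ≈ 403 kN·m

A_s = 2 × 804 = 1608 mm².
T = A_s f_y = 1608 × 415 = 667320 N = 667.32 kN.
From C = T: a = T/(0.85 f'_c b) = 667320/(0.85 × 41.9 × 350) = 53.53 mm.
M_n = T(d − a/2) = 667.32 kN × (630 − 26.765) mm = 402.55 kN·m.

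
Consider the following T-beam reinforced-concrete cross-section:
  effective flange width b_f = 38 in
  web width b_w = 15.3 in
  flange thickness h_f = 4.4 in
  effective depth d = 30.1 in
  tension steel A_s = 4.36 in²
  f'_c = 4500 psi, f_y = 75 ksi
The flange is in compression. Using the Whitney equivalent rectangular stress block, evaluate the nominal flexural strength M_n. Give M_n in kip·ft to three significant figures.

M_n ≈ 790 kip·ft

Tension: T = A_s f_y = 4.36 × 75 = 327 kips.
Try a within the flange: a = T/(0.85 f'_c b_f) = 327/(0.85 × 4.5 × 38) = 2.250 in.
Since a = 2.250 ≤ h_f = 4.4 in, the stress block lies entirely in the flange; analyse as a rectangular beam of width b_f.
M_n = T(d − a/2) = 327 × (30.1 − 1.125) = 9474.8 kip·in.
M_n = 9474.8/12 = 789.57 kip·ft.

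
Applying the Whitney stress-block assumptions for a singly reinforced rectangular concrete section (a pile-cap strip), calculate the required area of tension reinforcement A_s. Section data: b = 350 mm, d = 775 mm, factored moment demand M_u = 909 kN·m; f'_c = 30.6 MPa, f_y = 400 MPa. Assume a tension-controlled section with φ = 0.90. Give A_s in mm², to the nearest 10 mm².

A_s ≈ 3630 mm²

M_n = M_u/φ = 909/0.90 = 1010 kN·m.
With M_n = 0.85 f'_c a b (d − a/2), solve the quadratic for a:
a = d − √(d² − 2M_n/(0.85 f'_c b)) = 775 − √(775² − 2 × 1010×10⁶/(0.85 × 30.6 × 350)) = 159.59 mm.
A_s = 0.85 f'_c a b / f_y = 0.85 × 30.6 × 159.59 × 350 / 400 = 3632.1 mm².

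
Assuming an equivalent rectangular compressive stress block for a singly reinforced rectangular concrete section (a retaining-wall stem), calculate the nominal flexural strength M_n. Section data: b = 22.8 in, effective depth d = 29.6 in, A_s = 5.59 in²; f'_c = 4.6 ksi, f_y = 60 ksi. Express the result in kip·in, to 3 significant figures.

M_n ≈ 9300 kip·in

T = A_s f_y = 5.59 × 60 = 335.4 kips.
a = T/(0.85 f'_c b) = 335.4/(0.85 × 4.6 × 22.8) = 3.762 in.
M_n = T(d − a/2) = 335.4 × (29.6 − 1.881) = 9297.0 kip·in.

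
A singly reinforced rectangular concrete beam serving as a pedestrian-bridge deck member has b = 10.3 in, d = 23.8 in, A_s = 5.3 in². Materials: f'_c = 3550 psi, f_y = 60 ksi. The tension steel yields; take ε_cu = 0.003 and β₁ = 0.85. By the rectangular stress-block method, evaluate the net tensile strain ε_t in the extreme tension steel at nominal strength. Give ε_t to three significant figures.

a = A_s f_y/(0.85 f'_c b) = 10.232 in.
β₁ = 0.85, so c = a/β₁ = 10.232/0.85 = 12.038 in.
From the linear strain diagram with ε_cu = 0.003: ε_t = 0.003 (d − c)/c = 0.003 × (23.8 − 12.038)/12.038 = 0.00293.
ε_t < 0.004 — the section is over-reinforced for flexure under ACI limits.

ε_t ≈ 0.00293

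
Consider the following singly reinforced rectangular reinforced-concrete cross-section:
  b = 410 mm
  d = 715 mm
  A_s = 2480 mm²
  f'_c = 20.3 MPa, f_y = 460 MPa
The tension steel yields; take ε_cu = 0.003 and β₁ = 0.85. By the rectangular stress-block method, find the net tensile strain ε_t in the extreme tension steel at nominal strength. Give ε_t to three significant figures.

a = A_s f_y/(0.85 f'_c b) = 161.25 mm.
β₁ = 0.85, so c = a/β₁ = 161.25/0.85 = 189.71 mm.
From the linear strain diagram with ε_cu = 0.003: ε_t = 0.003 (d − c)/c = 0.003 × (715 − 189.71)/189.71 = 0.00831.
Since ε_t ≥ 0.005, the section is tension-controlled.

ε_t ≈ 0.00831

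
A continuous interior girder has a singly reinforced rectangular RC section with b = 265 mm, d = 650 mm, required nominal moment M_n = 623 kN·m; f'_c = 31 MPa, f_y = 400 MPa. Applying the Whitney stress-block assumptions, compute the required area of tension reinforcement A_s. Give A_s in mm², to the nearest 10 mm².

With M_n = 0.85 f'_c a b (d − a/2), solve the quadratic for a:
a = d − √(d² − 2M_n/(0.85 f'_c b)) = 650 − √(650² − 2 × 623×10⁶/(0.85 × 31 × 265)) = 155.98 mm.
A_s = 0.85 f'_c a b / f_y = 0.85 × 31 × 155.98 × 265 / 400 = 2722.9 mm².

A_s ≈ 2720 mm²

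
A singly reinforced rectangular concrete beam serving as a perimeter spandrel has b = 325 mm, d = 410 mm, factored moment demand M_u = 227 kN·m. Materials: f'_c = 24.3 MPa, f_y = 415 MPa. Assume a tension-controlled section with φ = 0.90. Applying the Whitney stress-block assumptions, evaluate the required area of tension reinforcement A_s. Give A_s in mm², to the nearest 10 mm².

M_n = M_u/φ = 227/0.90 = 252.222 kN·m.
With M_n = 0.85 f'_c a b (d − a/2), solve the quadratic for a:
a = d − √(d² − 2M_n/(0.85 f'_c b)) = 410 − √(410² − 2 × 252.222×10⁶/(0.85 × 24.3 × 325)) = 105.12 mm.
A_s = 0.85 f'_c a b / f_y = 0.85 × 24.3 × 105.12 × 325 / 415 = 1700.4 mm².

A_s ≈ 1700 mm²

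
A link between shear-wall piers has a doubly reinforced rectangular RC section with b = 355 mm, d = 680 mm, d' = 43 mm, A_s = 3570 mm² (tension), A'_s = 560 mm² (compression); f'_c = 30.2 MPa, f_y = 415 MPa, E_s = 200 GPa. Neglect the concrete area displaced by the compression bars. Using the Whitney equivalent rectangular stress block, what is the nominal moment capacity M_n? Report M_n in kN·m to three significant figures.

Assume both tension and compression steel yield.
Net tension couple steel: A_s − A'_s = 3010 mm².
a = (A_s − A'_s) f_y / (0.85 f'_c b) = 1249150/(0.85 × 30.2 × 355) = 137.08 mm.
c = a/β₁ = 137.08/0.834 = 164.36 mm; ε'_s = 0.003(c − d')/c = 0.0022 ≥ f_y/E_s = 0.0021, so compression steel does yield.
M_n = (A_s − A'_s) f_y (d − a/2) + A'_s f_y (d − d') = [1249150 × (680 − 68.54) + 232400 × (680 − 43)] × 10⁻⁶ = 763.81 + 148.04 = 911.85 kN·m.

M_n ≈ 912 kN·m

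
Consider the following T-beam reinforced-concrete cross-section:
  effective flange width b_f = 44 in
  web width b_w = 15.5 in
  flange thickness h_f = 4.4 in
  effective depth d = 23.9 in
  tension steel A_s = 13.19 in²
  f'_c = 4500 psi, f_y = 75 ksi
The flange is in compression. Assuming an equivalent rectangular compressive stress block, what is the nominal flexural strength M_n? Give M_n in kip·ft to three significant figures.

Tension: T = A_s f_y = 13.19 × 75 = 989.25 kips.
Try a within the flange: a = T/(0.85 f'_c b_f) = 989.25/(0.85 × 4.5 × 44) = 5.878 in.
a = 5.878 > h_f = 4.4 in: the block extends into the web. Split into flange-overhang and web parts.
C_f = 0.85 f'_c (b_f − b_w) h_f = 0.85 × 4.5 × (44 − 15.5) × 4.4 = 479.7 kips.
Remaining web compression depth: a_w = (T − C_f)/(0.85 f'_c b_w) = (989.25 − 479.7)/(0.85 × 4.5 × 15.5) = 8.595 in.
M_n = C_f(d − h_f/2) + (T − C_f)(d − a_w/2) = 479.7 × (23.9 − 2.2) + 509.55 × (23.9 − 4.2975) = 10409.5 + 9988.5 = 20398.0 kip·in.
M_n = 20398.0/12 = 1699.83 kip·ft.

M_n ≈ 1700 kip·ft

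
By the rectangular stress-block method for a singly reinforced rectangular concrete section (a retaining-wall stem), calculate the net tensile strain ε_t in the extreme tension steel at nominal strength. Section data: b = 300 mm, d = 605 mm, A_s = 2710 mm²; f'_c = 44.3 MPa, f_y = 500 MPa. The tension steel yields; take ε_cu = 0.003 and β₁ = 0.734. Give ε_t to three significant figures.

ε_t ≈ 0.00811

a = A_s f_y/(0.85 f'_c b) = 119.95 mm.
β₁ = 0.734, so c = a/β₁ = 119.95/0.734 = 163.42 mm.
From the linear strain diagram with ε_cu = 0.003: ε_t = 0.003 (d − c)/c = 0.003 × (605 − 163.42)/163.42 = 0.00811.
Since ε_t ≥ 0.005, the section is tension-controlled.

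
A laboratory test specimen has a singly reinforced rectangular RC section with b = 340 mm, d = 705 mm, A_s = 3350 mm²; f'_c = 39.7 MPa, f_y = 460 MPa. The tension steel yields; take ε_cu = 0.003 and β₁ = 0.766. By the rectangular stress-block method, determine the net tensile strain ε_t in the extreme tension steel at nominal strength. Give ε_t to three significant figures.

ε_t ≈ 0.00906

a = A_s f_y/(0.85 f'_c b) = 134.31 mm.
β₁ = 0.766, so c = a/β₁ = 134.31/0.766 = 175.34 mm.
From the linear strain diagram with ε_cu = 0.003: ε_t = 0.003 (d − c)/c = 0.003 × (705 − 175.34)/175.34 = 0.00906.
Since ε_t ≥ 0.005, the section is tension-controlled.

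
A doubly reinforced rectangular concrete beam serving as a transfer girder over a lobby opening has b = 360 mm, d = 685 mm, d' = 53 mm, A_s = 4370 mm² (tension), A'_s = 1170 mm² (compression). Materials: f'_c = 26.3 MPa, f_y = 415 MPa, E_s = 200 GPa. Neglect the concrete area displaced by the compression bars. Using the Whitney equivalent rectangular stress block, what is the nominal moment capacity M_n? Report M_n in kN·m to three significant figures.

M_n ≈ 1110 kN·m

Assume both tension and compression steel yield.
Net tension couple steel: A_s − A'_s = 3200 mm².
a = (A_s − A'_s) f_y / (0.85 f'_c b) = 1328000/(0.85 × 26.3 × 360) = 165.01 mm.
c = a/β₁ = 165.01/0.85 = 194.13 mm; ε'_s = 0.003(c − d')/c = 0.0022 ≥ f_y/E_s = 0.0021, so compression steel does yield.
M_n = (A_s − A'_s) f_y (d − a/2) + A'_s f_y (d − d') = [1328000 × (685 − 82.505) + 485550 × (685 − 53)] × 10⁻⁶ = 800.11 + 306.87 = 1106.98 kN·m.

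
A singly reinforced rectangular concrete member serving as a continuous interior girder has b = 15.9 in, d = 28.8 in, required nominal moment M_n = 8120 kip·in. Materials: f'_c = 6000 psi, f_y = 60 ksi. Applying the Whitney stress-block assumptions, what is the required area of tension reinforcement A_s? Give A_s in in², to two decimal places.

From M_n = 0.85 f'_c a b (d − a/2):
a = d − √(d² − 2M_n/(0.85 f'_c b)) = 28.8 − √(28.8² − 2 × 8120/(0.85 × 6 × 15.9)) = 3.717 in.
A_s = 0.85 f'_c a b / f_y = 0.85 × 6 × 3.717 × 15.9 / 60 = 5.024 in².

A_s ≈ 5.02 in²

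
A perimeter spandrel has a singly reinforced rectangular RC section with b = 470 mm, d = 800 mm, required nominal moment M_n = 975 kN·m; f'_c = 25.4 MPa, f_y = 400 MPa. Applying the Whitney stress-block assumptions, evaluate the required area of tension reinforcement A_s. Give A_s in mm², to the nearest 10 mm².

A_s ≈ 3320 mm²

With M_n = 0.85 f'_c a b (d − a/2), solve the quadratic for a:
a = d − √(d² − 2M_n/(0.85 f'_c b)) = 800 − √(800² − 2 × 975×10⁶/(0.85 × 25.4 × 470)) = 130.80 mm.
A_s = 0.85 f'_c a b / f_y = 0.85 × 25.4 × 130.80 × 470 / 400 = 3318.2 mm².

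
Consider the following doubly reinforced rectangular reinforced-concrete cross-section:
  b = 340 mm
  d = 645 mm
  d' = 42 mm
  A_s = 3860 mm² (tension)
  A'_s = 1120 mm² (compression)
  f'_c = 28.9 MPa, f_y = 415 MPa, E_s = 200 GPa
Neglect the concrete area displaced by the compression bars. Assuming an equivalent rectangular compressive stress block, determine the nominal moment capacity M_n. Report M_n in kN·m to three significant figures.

M_n ≈ 936 kN·m

Assume both tension and compression steel yield.
Net tension couple steel: A_s − A'_s = 2740 mm².
a = (A_s − A'_s) f_y / (0.85 f'_c b) = 1137100/(0.85 × 28.9 × 340) = 136.15 mm.
c = a/β₁ = 136.15/0.844 = 161.32 mm; ε'_s = 0.003(c − d')/c = 0.0022 ≥ f_y/E_s = 0.0021, so compression steel does yield.
M_n = (A_s − A'_s) f_y (d − a/2) + A'_s f_y (d − d') = [1137100 × (645 − 68.075) + 464800 × (645 − 42)] × 10⁻⁶ = 656.02 + 280.27 = 936.29 kN·m.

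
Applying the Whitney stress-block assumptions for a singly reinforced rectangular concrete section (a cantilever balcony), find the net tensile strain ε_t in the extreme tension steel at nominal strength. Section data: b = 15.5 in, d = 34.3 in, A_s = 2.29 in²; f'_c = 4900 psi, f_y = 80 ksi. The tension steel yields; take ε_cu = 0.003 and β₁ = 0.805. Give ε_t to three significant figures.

a = A_s f_y/(0.85 f'_c b) = 2.838 in.
β₁ = 0.805, so c = a/β₁ = 2.838/0.805 = 3.525 in.
From the linear strain diagram with ε_cu = 0.003: ε_t = 0.003 (d − c)/c = 0.003 × (34.3 − 3.525)/3.525 = 0.0262.
Since ε_t ≥ 0.005, the section is tension-controlled.

ε_t ≈ 0.0262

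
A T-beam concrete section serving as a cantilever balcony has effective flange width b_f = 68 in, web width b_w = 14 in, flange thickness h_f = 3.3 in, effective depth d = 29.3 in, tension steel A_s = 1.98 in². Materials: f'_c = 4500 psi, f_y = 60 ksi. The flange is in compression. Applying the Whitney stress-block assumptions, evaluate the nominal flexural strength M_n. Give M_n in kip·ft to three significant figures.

Tension: T = A_s f_y = 1.98 × 60 = 118.8 kips.
Try a within the flange: a = T/(0.85 f'_c b_f) = 118.8/(0.85 × 4.5 × 68) = 0.457 in.
Since a = 0.457 ≤ h_f = 3.3 in, the stress block lies entirely in the flange; analyse as a rectangular beam of width b_f.
M_n = T(d − a/2) = 118.8 × (29.3 − 0.2285) = 3453.7 kip·in.
M_n = 3453.7/12 = 287.81 kip·ft.

M_n ≈ 288 kip·ft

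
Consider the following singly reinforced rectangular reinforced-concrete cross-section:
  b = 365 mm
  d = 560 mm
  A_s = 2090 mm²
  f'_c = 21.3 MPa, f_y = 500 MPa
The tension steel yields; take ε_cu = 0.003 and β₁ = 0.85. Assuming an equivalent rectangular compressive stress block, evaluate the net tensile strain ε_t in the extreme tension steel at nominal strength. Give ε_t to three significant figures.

ε_t ≈ 0.00603

a = A_s f_y/(0.85 f'_c b) = 158.13 mm.
β₁ = 0.85, so c = a/β₁ = 158.13/0.85 = 186.04 mm.
From the linear strain diagram with ε_cu = 0.003: ε_t = 0.003 (d − c)/c = 0.003 × (560 − 186.04)/186.04 = 0.00603.
Since ε_t ≥ 0.005, the section is tension-controlled.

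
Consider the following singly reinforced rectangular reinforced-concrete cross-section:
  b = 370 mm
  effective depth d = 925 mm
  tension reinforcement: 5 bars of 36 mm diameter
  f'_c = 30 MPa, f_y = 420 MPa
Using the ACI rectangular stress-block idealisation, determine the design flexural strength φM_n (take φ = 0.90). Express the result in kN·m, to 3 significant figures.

A_s = 5 × 1018 = 5090 mm².
T = A_s f_y = 5090 × 420 = 2137800 N = 2137.8 kN.
From C = T: a = T/(0.85 f'_c b) = 2137800/(0.85 × 30 × 370) = 226.58 mm.
M_n = T(d − a/2) = 2137.8 kN × (925 − 113.29) mm = 1735.27 kN·m.
φM_n = 0.90 × 1735.27 = 1561.74 kN·m.

φM_n ≈ 1560 kN·m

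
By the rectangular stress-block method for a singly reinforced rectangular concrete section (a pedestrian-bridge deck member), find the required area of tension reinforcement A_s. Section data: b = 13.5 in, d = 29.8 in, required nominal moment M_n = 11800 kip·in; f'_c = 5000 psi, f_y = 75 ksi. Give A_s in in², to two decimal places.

From M_n = 0.85 f'_c a b (d − a/2):
a = d − √(d² − 2M_n/(0.85 f'_c b)) = 29.8 − √(29.8² − 2 × 11800/(0.85 × 5 × 13.5)) = 7.966 in.
A_s = 0.85 f'_c a b / f_y = 0.85 × 5 × 7.966 × 13.5 / 75 = 6.094 in².

A_s ≈ 6.09 in²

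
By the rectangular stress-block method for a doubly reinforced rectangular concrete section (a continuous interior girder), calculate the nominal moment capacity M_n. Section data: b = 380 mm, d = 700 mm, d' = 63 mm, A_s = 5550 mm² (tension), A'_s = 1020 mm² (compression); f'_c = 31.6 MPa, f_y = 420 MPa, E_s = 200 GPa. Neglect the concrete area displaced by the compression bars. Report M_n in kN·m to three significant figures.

M_n ≈ 1430 kN·m

Assume both tension and compression steel yield.
Net tension couple steel: A_s − A'_s = 4530 mm².
a = (A_s − A'_s) f_y / (0.85 f'_c b) = 1902600/(0.85 × 31.6 × 380) = 186.41 mm.
c = a/β₁ = 186.41/0.824 = 226.23 mm; ε'_s = 0.003(c − d')/c = 0.0022 ≥ f_y/E_s = 0.0021, so compression steel does yield.
M_n = (A_s − A'_s) f_y (d − a/2) + A'_s f_y (d − d') = [1902600 × (700 − 93.205) + 428400 × (700 − 63)] × 10⁻⁶ = 1154.49 + 272.89 = 1427.38 kN·m.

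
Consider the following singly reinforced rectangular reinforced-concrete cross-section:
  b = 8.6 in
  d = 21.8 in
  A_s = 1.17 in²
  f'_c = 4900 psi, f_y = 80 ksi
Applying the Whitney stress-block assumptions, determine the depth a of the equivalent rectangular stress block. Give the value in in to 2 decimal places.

a ≈ 2.61 in

T = A_s f_y = 1.17 × 80 = 93.6 kips.
a = T/(0.85 f'_c b) = 93.6/(0.85 × 4.9 × 8.6) = 2.61 in.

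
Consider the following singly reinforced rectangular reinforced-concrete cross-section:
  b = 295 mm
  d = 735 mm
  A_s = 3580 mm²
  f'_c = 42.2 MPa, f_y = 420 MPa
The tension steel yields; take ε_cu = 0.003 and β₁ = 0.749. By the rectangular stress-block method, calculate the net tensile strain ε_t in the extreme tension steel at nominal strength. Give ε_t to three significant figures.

a = A_s f_y/(0.85 f'_c b) = 142.10 mm.
β₁ = 0.749, so c = a/β₁ = 142.10/0.749 = 189.72 mm.
From the linear strain diagram with ε_cu = 0.003: ε_t = 0.003 (d − c)/c = 0.003 × (735 − 189.72)/189.72 = 0.00862.
Since ε_t ≥ 0.005, the section is tension-controlled.

ε_t ≈ 0.00862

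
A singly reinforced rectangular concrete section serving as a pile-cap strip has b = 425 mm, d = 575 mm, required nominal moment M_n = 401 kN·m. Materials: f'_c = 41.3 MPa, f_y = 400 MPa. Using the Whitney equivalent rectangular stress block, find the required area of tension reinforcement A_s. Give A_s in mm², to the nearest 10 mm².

A_s ≈ 1820 mm²

With M_n = 0.85 f'_c a b (d − a/2), solve the quadratic for a:
a = d − √(d² − 2M_n/(0.85 f'_c b)) = 575 − √(575² − 2 × 401×10⁶/(0.85 × 41.3 × 425)) = 48.82 mm.
A_s = 0.85 f'_c a b / f_y = 0.85 × 41.3 × 48.82 × 425 / 400 = 1820.9 mm².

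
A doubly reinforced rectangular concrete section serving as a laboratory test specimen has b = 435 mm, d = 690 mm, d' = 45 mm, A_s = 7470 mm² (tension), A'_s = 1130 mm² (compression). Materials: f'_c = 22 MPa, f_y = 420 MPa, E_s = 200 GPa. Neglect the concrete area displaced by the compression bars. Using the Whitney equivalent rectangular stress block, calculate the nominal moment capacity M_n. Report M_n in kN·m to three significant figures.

M_n ≈ 1710 kN·m

Assume both tension and compression steel yield.
Net tension couple steel: A_s − A'_s = 6340 mm².
a = (A_s − A'_s) f_y / (0.85 f'_c b) = 2662800/(0.85 × 22 × 435) = 327.35 mm.
c = a/β₁ = 327.35/0.85 = 385.12 mm; ε'_s = 0.003(c − d')/c = 0.0026 ≥ f_y/E_s = 0.0021, so compression steel does yield.
M_n = (A_s − A'_s) f_y (d − a/2) + A'_s f_y (d − d') = [2662800 × (690 − 163.675) + 474600 × (690 − 45)] × 10⁻⁶ = 1401.50 + 306.12 = 1707.62 kN·m.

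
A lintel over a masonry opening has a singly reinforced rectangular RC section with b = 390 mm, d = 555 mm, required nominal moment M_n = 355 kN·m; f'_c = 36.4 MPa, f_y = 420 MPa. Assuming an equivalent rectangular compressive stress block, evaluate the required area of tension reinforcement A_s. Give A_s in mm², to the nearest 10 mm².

With M_n = 0.85 f'_c a b (d − a/2), solve the quadratic for a:
a = d − √(d² − 2M_n/(0.85 f'_c b)) = 555 − √(555² − 2 × 355×10⁶/(0.85 × 36.4 × 390)) = 55.82 mm.
A_s = 0.85 f'_c a b / f_y = 0.85 × 36.4 × 55.82 × 390 / 420 = 1603.7 mm².

A_s ≈ 1600 mm²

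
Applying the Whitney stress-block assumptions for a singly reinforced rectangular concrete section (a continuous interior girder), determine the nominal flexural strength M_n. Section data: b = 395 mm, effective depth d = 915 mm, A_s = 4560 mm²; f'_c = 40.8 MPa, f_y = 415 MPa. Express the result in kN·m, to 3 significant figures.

T = A_s f_y = 4560 × 415 = 1892400 N = 1892.4 kN.
From C = T: a = T/(0.85 f'_c b) = 1892400/(0.85 × 40.8 × 395) = 138.15 mm.
M_n = T(d − a/2) = 1892.4 kN × (915 − 69.075) mm = 1600.83 kN·m.

M_n ≈ 1600 kN·m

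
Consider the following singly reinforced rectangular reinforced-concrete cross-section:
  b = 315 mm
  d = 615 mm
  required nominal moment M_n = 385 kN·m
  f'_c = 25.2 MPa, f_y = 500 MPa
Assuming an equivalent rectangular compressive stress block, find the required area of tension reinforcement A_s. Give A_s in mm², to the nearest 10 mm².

With M_n = 0.85 f'_c a b (d − a/2), solve the quadratic for a:
a = d − √(d² − 2M_n/(0.85 f'_c b)) = 615 − √(615² − 2 × 385×10⁶/(0.85 × 25.2 × 315)) = 101.09 mm.
A_s = 0.85 f'_c a b / f_y = 0.85 × 25.2 × 101.09 × 315 / 500 = 1364.2 mm².

A_s ≈ 1360 mm²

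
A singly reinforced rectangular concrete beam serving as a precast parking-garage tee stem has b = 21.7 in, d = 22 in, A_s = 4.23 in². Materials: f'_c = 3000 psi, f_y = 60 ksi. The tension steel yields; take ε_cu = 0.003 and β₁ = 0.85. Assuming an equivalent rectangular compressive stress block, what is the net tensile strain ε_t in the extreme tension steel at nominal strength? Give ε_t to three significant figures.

ε_t ≈ 0.00923

a = A_s f_y/(0.85 f'_c b) = 4.587 in.
β₁ = 0.85, so c = a/β₁ = 4.587/0.85 = 5.396 in.
From the linear strain diagram with ε_cu = 0.003: ε_t = 0.003 (d − c)/c = 0.003 × (22 − 5.396)/5.396 = 0.00923.
Since ε_t ≥ 0.005, the section is tension-controlled.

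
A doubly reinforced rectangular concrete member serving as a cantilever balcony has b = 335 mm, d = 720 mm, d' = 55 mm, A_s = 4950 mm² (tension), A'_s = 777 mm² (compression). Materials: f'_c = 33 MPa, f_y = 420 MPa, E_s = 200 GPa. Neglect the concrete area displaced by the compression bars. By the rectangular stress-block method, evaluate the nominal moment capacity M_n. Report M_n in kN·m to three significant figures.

M_n ≈ 1320 kN·m

Assume both tension and compression steel yield.
Net tension couple steel: A_s − A'_s = 4173 mm².
a = (A_s − A'_s) f_y / (0.85 f'_c b) = 1752660/(0.85 × 33 × 335) = 186.52 mm.
c = a/β₁ = 186.52/0.814 = 229.14 mm; ε'_s = 0.003(c − d')/c = 0.0023 ≥ f_y/E_s = 0.0021, so compression steel does yield.
M_n = (A_s − A'_s) f_y (d − a/2) + A'_s f_y (d − d') = [1752660 × (720 − 93.26) + 326340 × (720 − 55)] × 10⁻⁶ = 1098.46 + 217.02 = 1315.48 kN·m.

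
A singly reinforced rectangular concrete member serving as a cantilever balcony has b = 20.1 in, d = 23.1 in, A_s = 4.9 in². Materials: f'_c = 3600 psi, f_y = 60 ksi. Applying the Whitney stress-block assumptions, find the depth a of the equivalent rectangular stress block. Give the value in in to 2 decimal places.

a ≈ 4.78 in

T = A_s f_y = 4.9 × 60 = 294 kips.
a = T/(0.85 f'_c b) = 294/(0.85 × 3.6 × 20.1) = 4.78 in.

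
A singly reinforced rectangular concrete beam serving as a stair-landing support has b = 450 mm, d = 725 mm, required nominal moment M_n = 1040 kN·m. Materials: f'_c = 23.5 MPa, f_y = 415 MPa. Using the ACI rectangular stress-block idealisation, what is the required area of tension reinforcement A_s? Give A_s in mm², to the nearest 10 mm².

A_s ≈ 3950 mm²

With M_n = 0.85 f'_c a b (d − a/2), solve the quadratic for a:
a = d − √(d² − 2M_n/(0.85 f'_c b)) = 725 − √(725² − 2 × 1040×10⁶/(0.85 × 23.5 × 450)) = 182.58 mm.
A_s = 0.85 f'_c a b / f_y = 0.85 × 23.5 × 182.58 × 450 / 415 = 3954.6 mm².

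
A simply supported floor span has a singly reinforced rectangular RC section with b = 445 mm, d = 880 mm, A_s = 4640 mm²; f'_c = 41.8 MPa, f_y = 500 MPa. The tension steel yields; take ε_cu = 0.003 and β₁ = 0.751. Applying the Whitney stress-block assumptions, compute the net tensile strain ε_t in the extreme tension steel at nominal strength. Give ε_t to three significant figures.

a = A_s f_y/(0.85 f'_c b) = 146.73 mm.
β₁ = 0.751, so c = a/β₁ = 146.73/0.751 = 195.38 mm.
From the linear strain diagram with ε_cu = 0.003: ε_t = 0.003 (d − c)/c = 0.003 × (880 − 195.38)/195.38 = 0.0105.
Since ε_t ≥ 0.005, the section is tension-controlled.

ε_t ≈ 0.0105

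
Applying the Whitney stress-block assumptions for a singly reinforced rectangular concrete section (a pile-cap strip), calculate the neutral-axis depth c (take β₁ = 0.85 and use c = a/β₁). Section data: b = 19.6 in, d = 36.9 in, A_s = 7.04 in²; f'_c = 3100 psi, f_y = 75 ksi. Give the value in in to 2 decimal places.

c ≈ 12.03 in

T = A_s f_y = 7.04 × 75 = 528 kips.
a = T/(0.85 f'_c b) = 528/(0.85 × 3.1 × 19.6) = 10.2234 in.
With β₁ = 0.85, c = a/β₁ = 10.2234/0.85 = 12.03 in.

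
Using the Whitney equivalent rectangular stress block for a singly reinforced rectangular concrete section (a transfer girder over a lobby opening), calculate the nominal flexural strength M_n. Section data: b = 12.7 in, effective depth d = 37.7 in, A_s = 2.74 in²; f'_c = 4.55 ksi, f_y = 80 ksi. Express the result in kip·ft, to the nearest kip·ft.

T = A_s f_y = 2.74 × 80 = 219.2 kips.
a = T/(0.85 f'_c b) = 219.2/(0.85 × 4.55 × 12.7) = 4.463 in.
M_n = T(d − a/2) = 219.2 × (37.7 − 2.2315) = 7774.7 kip·in = 7774.7/12 = 647.89 kip·ft.

M_n ≈ 648 kip·ft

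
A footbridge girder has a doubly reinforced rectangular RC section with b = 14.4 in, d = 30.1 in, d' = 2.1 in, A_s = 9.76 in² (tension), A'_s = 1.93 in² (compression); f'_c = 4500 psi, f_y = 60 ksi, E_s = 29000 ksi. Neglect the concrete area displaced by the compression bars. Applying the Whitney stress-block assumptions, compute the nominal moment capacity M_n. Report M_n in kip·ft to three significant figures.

Assume both steels yield.
a = (A_s − A'_s) f_y/(0.85 f'_c b) = (9.76 − 1.93) × 60/(0.85 × 4.5 × 14.4) = 8.529 in.
c = a/β₁ = 8.529/0.825 = 10.338 in; ε'_s = 0.003(c − d')/c = 0.0024 ≥ ε_y = 0.0021, so the compression steel yields.
M_n = (A_s − A'_s) f_y (d − a/2) + A'_s f_y (d − d') = 469.8 × (30.1 − 4.2645) + 115.8 × (30.1 − 2.1) = 12137.5 + 3242.4 = 15379.9 kip·in = 15379.9/12 = 1281.66 kip·ft.

M_n ≈ 1280 kip·ft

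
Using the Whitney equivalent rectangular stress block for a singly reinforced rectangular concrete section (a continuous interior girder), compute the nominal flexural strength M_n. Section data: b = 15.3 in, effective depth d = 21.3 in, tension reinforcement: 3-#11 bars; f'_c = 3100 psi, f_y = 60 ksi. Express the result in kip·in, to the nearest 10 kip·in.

M_n ≈ 5000 kip·in

A_s = 3 × 1.56 = 4.68 in².
T = A_s f_y = 4.68 × 60 = 280.8 kips.
a = T/(0.85 f'_c b) = 280.8/(0.85 × 3.1 × 15.3) = 6.965 in.
M_n = T(d − a/2) = 280.8 × (21.3 − 3.4825) = 5003.2 kip·in.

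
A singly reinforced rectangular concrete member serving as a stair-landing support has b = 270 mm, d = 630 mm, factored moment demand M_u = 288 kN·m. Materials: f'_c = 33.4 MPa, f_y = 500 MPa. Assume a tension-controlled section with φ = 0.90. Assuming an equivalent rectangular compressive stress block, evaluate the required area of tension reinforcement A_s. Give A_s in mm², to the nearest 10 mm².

A_s ≈ 1080 mm²

M_n = M_u/φ = 288/0.90 = 320 kN·m.
With M_n = 0.85 f'_c a b (d − a/2), solve the quadratic for a:
a = d − √(d² − 2M_n/(0.85 f'_c b)) = 630 − √(630² − 2 × 320×10⁶/(0.85 × 33.4 × 270)) = 70.17 mm.
A_s = 0.85 f'_c a b / f_y = 0.85 × 33.4 × 70.17 × 270 / 500 = 1075.7 mm².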